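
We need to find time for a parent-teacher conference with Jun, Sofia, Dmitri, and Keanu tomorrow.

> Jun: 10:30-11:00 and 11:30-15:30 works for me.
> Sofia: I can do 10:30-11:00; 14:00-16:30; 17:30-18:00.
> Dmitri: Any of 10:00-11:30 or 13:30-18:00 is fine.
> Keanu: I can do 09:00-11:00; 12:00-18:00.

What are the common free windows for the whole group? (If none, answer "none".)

Jun ∩ Sofia: 10:30-11:00, 14:00-15:30.
Jun ∩ Sofia ∩ Dmitri: 10:30-11:00, 14:00-15:30.
Jun ∩ Sofia ∩ Dmitri ∩ Keanu: 10:30-11:00, 14:00-15:30.
So the common availability across everyone is 10:30-11:00, 14:00-15:30.

10:30-11:00, 14:00-15:30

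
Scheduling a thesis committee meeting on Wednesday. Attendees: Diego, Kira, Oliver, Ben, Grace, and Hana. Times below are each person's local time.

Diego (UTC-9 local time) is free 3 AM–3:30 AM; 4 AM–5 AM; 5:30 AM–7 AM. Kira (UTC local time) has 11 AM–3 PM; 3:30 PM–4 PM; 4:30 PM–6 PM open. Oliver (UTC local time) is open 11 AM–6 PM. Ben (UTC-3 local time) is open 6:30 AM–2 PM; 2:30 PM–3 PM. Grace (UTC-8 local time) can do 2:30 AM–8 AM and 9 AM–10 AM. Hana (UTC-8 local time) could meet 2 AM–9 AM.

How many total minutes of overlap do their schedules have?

150

Diego in UTC: 12:00-12:30, 13:00-14:00, 14:30-16:00 (add 9h to convert from UTC-9).
Kira in UTC: 11:00-15:00, 15:30-16:00, 16:30-18:00.
Oliver in UTC: 11:00-18:00.
Ben in UTC: 09:30-17:00, 17:30-18:00 (add 3h to convert from UTC-3).
Grace in UTC: 10:30-16:00, 17:00-18:00 (add 8h to convert from UTC-8).
Hana in UTC: 10:00-17:00 (add 8h to convert from UTC-8).
Diego ∩ Kira: 12:00-12:30, 13:00-14:00, 14:30-15:00, 15:30-16:00.
Diego ∩ Kira ∩ Oliver: 12:00-12:30, 13:00-14:00, 14:30-15:00, 15:30-16:00.
Diego ∩ Kira ∩ Oliver ∩ Ben: 12:00-12:30, 13:00-14:00, 14:30-15:00, 15:30-16:00.
Diego ∩ Kira ∩ Oliver ∩ Ben ∩ Grace: 12:00-12:30, 13:00-14:00, 14:30-15:00, 15:30-16:00.
Diego ∩ Kira ∩ Oliver ∩ Ben ∩ Grace ∩ Hana: 12:00-12:30, 13:00-14:00, 14:30-15:00, 15:30-16:00.
Summing the common windows: 30 + 60 + 30 + 30 = 150 minutes.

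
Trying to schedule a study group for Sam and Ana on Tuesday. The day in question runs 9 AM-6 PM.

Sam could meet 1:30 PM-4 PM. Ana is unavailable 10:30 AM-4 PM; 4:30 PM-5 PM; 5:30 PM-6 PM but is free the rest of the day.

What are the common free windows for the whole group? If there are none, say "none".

none

Sam free: 13:30-16:00.
Ana free: 09:00-10:30, 16:00-16:30, 17:00-17:30 (invert busy blocks within the working day).
Sam ∩ Ana: ∅.
There is no time when everyone is free.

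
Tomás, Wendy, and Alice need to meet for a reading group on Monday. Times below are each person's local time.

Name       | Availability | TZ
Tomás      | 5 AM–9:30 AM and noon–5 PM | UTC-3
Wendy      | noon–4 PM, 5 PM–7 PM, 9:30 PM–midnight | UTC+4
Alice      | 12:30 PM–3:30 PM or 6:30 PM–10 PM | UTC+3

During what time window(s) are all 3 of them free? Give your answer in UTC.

Tomás in UTC: 08:00-12:30, 15:00-20:00 (add 3h to convert from UTC-3).
Wendy in UTC: 08:00-12:00, 13:00-15:00, 17:30-20:00 (subtract 4h to convert from UTC+4).
Alice in UTC: 09:30-12:30, 15:30-19:00 (subtract 3h to convert from UTC+3).
Tomás ∩ Wendy: 08:00-12:00, 17:30-20:00.
Tomás ∩ Wendy ∩ Alice: 09:30-12:00, 17:30-19:00.

09:30-12:00, 17:30-19:00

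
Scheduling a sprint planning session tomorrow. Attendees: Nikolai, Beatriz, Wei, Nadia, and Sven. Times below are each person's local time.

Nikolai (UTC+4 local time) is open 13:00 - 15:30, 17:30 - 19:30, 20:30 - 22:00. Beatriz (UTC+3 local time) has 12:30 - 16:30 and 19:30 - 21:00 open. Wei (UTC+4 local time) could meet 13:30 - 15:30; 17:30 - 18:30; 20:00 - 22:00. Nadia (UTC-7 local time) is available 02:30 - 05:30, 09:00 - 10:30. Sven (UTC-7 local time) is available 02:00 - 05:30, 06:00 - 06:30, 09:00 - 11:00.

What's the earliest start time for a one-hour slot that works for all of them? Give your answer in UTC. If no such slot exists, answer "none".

09:30

Nikolai in UTC: 09:00-11:30, 13:30-15:30, 16:30-18:00 (subtract 4h to convert from UTC+4).
Beatriz in UTC: 09:30-13:30, 16:30-18:00 (subtract 3h to convert from UTC+3).
Wei in UTC: 09:30-11:30, 13:30-14:30, 16:00-18:00 (subtract 4h to convert from UTC+4).
Nadia in UTC: 09:30-12:30, 16:00-17:30 (add 7h to convert from UTC-7).
Sven in UTC: 09:00-12:30, 13:00-13:30, 16:00-18:00 (add 7h to convert from UTC-7).
Nikolai ∩ Beatriz: 09:30-11:30, 16:30-18:00.
Nikolai ∩ Beatriz ∩ Wei: 09:30-11:30, 16:30-18:00.
Nikolai ∩ Beatriz ∩ Wei ∩ Nadia: 09:30-11:30, 16:30-17:30.
Nikolai ∩ Beatriz ∩ Wei ∩ Nadia ∩ Sven: 09:30-11:30, 16:30-17:30.
The first common window of at least 60 minutes is 09:30-11:30, so the earliest start is 09:30.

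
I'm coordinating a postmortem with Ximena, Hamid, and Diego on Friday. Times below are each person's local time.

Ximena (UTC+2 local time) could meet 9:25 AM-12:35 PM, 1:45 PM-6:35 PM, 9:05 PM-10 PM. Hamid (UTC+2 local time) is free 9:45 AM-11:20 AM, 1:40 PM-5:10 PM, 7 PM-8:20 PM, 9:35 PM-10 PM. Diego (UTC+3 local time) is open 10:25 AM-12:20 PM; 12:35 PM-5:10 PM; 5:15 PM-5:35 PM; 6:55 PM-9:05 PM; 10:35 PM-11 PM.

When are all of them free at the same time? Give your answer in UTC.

07:45-09:20, 11:45-14:10, 14:15-14:35, 19:35-20:00

Ximena in UTC: 07:25-10:35, 11:45-16:35, 19:05-20:00 (subtract 2h to convert from UTC+2).
Hamid in UTC: 07:45-09:20, 11:40-15:10, 17:00-18:20, 19:35-20:00 (subtract 2h to convert from UTC+2).
Diego in UTC: 07:25-09:20, 09:35-14:10, 14:15-14:35, 15:55-18:05, 19:35-20:00 (subtract 3h to convert from UTC+3).
Ximena ∩ Hamid: 07:45-09:20, 11:45-15:10, 19:35-20:00.
Ximena ∩ Hamid ∩ Diego: 07:45-09:20, 11:45-14:10, 14:15-14:35, 19:35-20:00.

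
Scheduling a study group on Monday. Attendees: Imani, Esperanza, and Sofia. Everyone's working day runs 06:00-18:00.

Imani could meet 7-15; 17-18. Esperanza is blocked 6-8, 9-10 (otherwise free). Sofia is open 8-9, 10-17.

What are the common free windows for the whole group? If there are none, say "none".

08:00-09:00, 10:00-15:00

Imani free: 07:00-15:00, 17:00-18:00.
Esperanza free: 08:00-09:00, 10:00-18:00 (invert busy blocks within the working day).
Sofia free: 08:00-09:00, 10:00-17:00.
Imani ∩ Esperanza: 08:00-09:00, 10:00-15:00, 17:00-18:00.
Imani ∩ Esperanza ∩ Sofia: 08:00-09:00, 10:00-15:00.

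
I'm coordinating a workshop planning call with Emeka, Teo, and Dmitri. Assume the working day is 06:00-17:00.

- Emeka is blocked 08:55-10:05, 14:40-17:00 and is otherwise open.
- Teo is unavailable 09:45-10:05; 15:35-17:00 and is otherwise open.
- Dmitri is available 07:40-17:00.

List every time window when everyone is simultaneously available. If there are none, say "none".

Emeka free: 06:00-08:55, 10:05-14:40 (invert busy blocks within the working day).
Teo free: 06:00-09:45, 10:05-15:35 (invert busy blocks within the working day).
Dmitri free: 07:40-17:00.
Emeka ∩ Teo: 06:00-08:55, 10:05-14:40.
Emeka ∩ Teo ∩ Dmitri: 07:40-08:55, 10:05-14:40.
So the common availability across everyone is 07:40-08:55, 10:05-14:40.

07:40-08:55, 10:05-14:40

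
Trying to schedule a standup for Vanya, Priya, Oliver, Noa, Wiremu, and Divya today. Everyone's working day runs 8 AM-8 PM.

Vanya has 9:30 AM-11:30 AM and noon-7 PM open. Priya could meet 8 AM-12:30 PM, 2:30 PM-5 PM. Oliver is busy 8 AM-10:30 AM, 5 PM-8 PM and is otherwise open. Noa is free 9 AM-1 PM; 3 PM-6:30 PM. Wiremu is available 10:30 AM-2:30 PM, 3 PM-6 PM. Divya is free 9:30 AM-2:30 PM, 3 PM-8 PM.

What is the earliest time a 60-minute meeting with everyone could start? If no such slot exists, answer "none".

10:30

Vanya free: 09:30-11:30, 12:00-19:00.
Priya free: 08:00-12:30, 14:30-17:00.
Oliver free: 10:30-17:00 (invert busy blocks within the working day).
Noa free: 09:00-13:00, 15:00-18:30.
Wiremu free: 10:30-14:30, 15:00-18:00.
Divya free: 09:30-14:30, 15:00-20:00.
Vanya ∩ Priya: 09:30-11:30, 12:00-12:30, 14:30-17:00.
Vanya ∩ Priya ∩ Oliver: 10:30-11:30, 12:00-12:30, 14:30-17:00.
Vanya ∩ Priya ∩ Oliver ∩ Noa: 10:30-11:30, 12:00-12:30, 15:00-17:00.
Vanya ∩ Priya ∩ Oliver ∩ Noa ∩ Wiremu: 10:30-11:30, 12:00-12:30, 15:00-17:00.
Vanya ∩ Priya ∩ Oliver ∩ Noa ∩ Wiremu ∩ Divya: 10:30-11:30, 12:00-12:30, 15:00-17:00.
Those are the intersection windows.
The first common window of at least 60 minutes is 10:30-11:30, so the earliest start is 10:30.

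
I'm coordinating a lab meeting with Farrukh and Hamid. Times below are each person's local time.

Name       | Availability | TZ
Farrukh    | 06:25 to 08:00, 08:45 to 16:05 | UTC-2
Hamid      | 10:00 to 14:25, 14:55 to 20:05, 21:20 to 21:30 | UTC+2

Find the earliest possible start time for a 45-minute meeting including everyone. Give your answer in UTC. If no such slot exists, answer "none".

Farrukh in UTC: 08:25-10:00, 10:45-18:05 (add 2h to convert from UTC-2).
Hamid in UTC: 08:00-12:25, 12:55-18:05, 19:20-19:30 (subtract 2h to convert from UTC+2).
Farrukh ∩ Hamid: 08:25-10:00, 10:45-12:25, 12:55-18:05.
The first common window of at least 45 minutes is 08:25-10:00, so the earliest start is 08:25.

08:25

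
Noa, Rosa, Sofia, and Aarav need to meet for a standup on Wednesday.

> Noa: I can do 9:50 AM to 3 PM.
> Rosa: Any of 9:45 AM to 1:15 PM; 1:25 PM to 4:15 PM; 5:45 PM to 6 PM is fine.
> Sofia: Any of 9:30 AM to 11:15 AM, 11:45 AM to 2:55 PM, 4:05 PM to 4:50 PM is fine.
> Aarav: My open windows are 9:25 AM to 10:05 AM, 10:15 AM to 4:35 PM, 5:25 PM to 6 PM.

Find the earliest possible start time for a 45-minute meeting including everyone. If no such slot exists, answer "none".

10:15

Noa ∩ Rosa: 09:50-13:15, 13:25-15:00.
Noa ∩ Rosa ∩ Sofia: 09:50-11:15, 11:45-13:15, 13:25-14:55.
Noa ∩ Rosa ∩ Sofia ∩ Aarav: 09:50-10:05, 10:15-11:15, 11:45-13:15, 13:25-14:55.
The first common window of at least 45 minutes is 10:15-11:15, so the earliest start is 10:15.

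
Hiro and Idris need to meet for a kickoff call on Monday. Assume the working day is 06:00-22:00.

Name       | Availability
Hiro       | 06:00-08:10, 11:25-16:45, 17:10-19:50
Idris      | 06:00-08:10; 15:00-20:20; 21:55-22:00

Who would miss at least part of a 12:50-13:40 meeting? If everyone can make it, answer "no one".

Idris

Hiro: free for 12:50-13:40. Idris: not fully free for 12:50-13:40.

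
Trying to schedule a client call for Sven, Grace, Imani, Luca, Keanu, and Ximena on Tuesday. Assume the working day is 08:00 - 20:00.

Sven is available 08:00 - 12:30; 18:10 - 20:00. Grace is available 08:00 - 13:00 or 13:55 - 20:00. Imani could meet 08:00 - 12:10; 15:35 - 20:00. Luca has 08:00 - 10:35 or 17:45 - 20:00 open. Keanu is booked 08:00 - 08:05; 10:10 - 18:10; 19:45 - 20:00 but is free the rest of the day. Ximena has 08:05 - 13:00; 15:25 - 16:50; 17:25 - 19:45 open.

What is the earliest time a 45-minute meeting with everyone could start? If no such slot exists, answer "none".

Sven free: 08:00-12:30, 18:10-20:00.
Grace free: 08:00-13:00, 13:55-20:00.
Imani free: 08:00-12:10, 15:35-20:00.
Luca free: 08:00-10:35, 17:45-20:00.
Keanu free: 08:05-10:10, 18:10-19:45 (invert busy blocks within the working day).
Ximena free: 08:05-13:00, 15:25-16:50, 17:25-19:45.
Sven ∩ Grace: 08:00-12:30, 18:10-20:00.
Sven ∩ Grace ∩ Imani: 08:00-12:10, 18:10-20:00.
Sven ∩ Grace ∩ Imani ∩ Luca: 08:00-10:35, 18:10-20:00.
Sven ∩ Grace ∩ Imani ∩ Luca ∩ Keanu: 08:05-10:10, 18:10-19:45.
Sven ∩ Grace ∩ Imani ∩ Luca ∩ Keanu ∩ Ximena: 08:05-10:10, 18:10-19:45.
The first common window of at least 45 minutes is 08:05-10:10, so the earliest start is 08:05.

08:05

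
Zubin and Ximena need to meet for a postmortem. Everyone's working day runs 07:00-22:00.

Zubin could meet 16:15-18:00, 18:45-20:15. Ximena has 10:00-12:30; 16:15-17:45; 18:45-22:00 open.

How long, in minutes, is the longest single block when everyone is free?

90

Zubin ∩ Ximena: 16:15-17:45, 18:45-20:15.
The longest is 16:15-17:45 at 90 minutes.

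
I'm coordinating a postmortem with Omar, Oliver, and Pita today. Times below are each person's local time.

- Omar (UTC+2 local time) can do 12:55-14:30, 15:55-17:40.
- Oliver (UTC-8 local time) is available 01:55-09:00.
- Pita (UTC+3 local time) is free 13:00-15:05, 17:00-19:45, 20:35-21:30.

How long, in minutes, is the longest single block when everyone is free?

100

Omar in UTC: 10:55-12:30, 13:55-15:40 (subtract 2h to convert from UTC+2).
Oliver in UTC: 09:55-17:00 (add 8h to convert from UTC-8).
Pita in UTC: 10:00-12:05, 14:00-16:45, 17:35-18:30 (subtract 3h to convert from UTC+3).
Omar ∩ Oliver: 10:55-12:30, 13:55-15:40.
Omar ∩ Oliver ∩ Pita: 10:55-12:05, 14:00-15:40.
Those are the intersection windows.
The longest is 14:00-15:40 at 100 minutes.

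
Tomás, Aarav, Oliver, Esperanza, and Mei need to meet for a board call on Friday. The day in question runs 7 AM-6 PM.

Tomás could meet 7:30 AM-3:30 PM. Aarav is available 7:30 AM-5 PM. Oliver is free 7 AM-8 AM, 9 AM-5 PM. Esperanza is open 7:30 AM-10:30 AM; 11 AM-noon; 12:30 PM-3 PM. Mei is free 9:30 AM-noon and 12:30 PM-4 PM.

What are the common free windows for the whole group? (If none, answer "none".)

09:30-10:30, 11:00-12:00, 12:30-15:00

Tomás ∩ Aarav: 07:30-15:30.
Tomás ∩ Aarav ∩ Oliver: 07:30-08:00, 09:00-15:30.
Tomás ∩ Aarav ∩ Oliver ∩ Esperanza: 07:30-08:00, 09:00-10:30, 11:00-12:00, 12:30-15:00.
Tomás ∩ Aarav ∩ Oliver ∩ Esperanza ∩ Mei: 09:30-10:30, 11:00-12:00, 12:30-15:00.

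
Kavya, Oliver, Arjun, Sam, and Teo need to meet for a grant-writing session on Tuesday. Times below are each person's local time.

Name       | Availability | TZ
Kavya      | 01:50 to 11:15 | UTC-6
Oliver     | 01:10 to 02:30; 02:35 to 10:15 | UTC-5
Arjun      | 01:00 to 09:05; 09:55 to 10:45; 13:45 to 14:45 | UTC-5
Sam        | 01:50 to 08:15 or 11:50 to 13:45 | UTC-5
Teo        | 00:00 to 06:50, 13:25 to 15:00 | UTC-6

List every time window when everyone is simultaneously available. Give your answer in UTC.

07:50-12:50

Kavya in UTC: 07:50-17:15 (add 6h to convert from UTC-6).
Oliver in UTC: 06:10-07:30, 07:35-15:15 (add 5h to convert from UTC-5).
Arjun in UTC: 06:00-14:05, 14:55-15:45, 18:45-19:45 (add 5h to convert from UTC-5).
Sam in UTC: 06:50-13:15, 16:50-18:45 (add 5h to convert from UTC-5).
Teo in UTC: 06:00-12:50, 19:25-21:00 (add 6h to convert from UTC-6).
Kavya ∩ Oliver: 07:50-15:15.
Kavya ∩ Oliver ∩ Arjun: 07:50-14:05, 14:55-15:15.
Kavya ∩ Oliver ∩ Arjun ∩ Sam: 07:50-13:15.
Kavya ∩ Oliver ∩ Arjun ∩ Sam ∩ Teo: 07:50-12:50.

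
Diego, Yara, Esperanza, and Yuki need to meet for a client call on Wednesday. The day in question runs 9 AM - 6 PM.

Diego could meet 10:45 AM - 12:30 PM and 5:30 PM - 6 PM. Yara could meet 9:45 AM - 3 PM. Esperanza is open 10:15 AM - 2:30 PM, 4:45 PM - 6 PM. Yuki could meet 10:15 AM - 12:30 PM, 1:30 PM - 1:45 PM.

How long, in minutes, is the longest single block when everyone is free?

Diego ∩ Yara: 10:45-12:30.
Diego ∩ Yara ∩ Esperanza: 10:45-12:30.
Diego ∩ Yara ∩ Esperanza ∩ Yuki: 10:45-12:30.
The longest is 10:45-12:30 at 105 minutes.

105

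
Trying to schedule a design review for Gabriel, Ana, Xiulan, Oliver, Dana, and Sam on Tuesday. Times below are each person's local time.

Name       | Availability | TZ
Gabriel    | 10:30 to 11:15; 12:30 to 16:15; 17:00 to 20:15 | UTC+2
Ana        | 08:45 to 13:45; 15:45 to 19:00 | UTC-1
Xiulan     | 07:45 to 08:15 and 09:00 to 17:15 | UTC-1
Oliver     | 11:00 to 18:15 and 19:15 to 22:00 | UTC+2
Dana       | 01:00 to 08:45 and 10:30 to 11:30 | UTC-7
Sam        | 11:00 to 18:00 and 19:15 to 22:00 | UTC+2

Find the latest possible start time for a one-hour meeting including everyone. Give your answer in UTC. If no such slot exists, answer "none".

Gabriel in UTC: 08:30-09:15, 10:30-14:15, 15:00-18:15 (subtract 2h to convert from UTC+2).
Ana in UTC: 09:45-14:45, 16:45-20:00 (add 1h to convert from UTC-1).
Xiulan in UTC: 08:45-09:15, 10:00-18:15 (add 1h to convert from UTC-1).
Oliver in UTC: 09:00-16:15, 17:15-20:00 (subtract 2h to convert from UTC+2).
Dana in UTC: 08:00-15:45, 17:30-18:30 (add 7h to convert from UTC-7).
Sam in UTC: 09:00-16:00, 17:15-20:00 (subtract 2h to convert from UTC+2).
Gabriel ∩ Ana: 10:30-14:15, 16:45-18:15.
Gabriel ∩ Ana ∩ Xiulan: 10:30-14:15, 16:45-18:15.
Gabriel ∩ Ana ∩ Xiulan ∩ Oliver: 10:30-14:15, 17:15-18:15.
Gabriel ∩ Ana ∩ Xiulan ∩ Oliver ∩ Dana: 10:30-14:15, 17:30-18:15.
Gabriel ∩ Ana ∩ Xiulan ∩ Oliver ∩ Dana ∩ Sam: 10:30-14:15, 17:30-18:15.
The last common window of at least 60 minutes is 10:30-14:15; a 60-minute meeting can start as late as 13:15 and still end by 14:15.

13:15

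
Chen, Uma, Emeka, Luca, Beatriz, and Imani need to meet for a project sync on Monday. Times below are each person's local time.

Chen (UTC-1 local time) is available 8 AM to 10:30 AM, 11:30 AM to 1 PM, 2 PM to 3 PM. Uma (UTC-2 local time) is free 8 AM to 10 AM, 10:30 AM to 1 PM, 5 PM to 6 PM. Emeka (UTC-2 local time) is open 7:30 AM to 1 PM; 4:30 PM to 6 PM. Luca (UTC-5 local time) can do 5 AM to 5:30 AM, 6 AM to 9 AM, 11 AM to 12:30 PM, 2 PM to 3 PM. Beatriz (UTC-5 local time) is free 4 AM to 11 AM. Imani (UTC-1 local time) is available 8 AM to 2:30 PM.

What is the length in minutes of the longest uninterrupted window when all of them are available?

Chen in UTC: 09:00-11:30, 12:30-14:00, 15:00-16:00 (add 1h to convert from UTC-1).
Uma in UTC: 10:00-12:00, 12:30-15:00, 19:00-20:00 (add 2h to convert from UTC-2).
Emeka in UTC: 09:30-15:00, 18:30-20:00 (add 2h to convert from UTC-2).
Luca in UTC: 10:00-10:30, 11:00-14:00, 16:00-17:30, 19:00-20:00 (add 5h to convert from UTC-5).
Beatriz in UTC: 09:00-16:00 (add 5h to convert from UTC-5).
Imani in UTC: 09:00-15:30 (add 1h to convert from UTC-1).
Chen ∩ Uma: 10:00-11:30, 12:30-14:00.
Chen ∩ Uma ∩ Emeka: 10:00-11:30, 12:30-14:00.
Chen ∩ Uma ∩ Emeka ∩ Luca: 10:00-10:30, 11:00-11:30, 12:30-14:00.
Chen ∩ Uma ∩ Emeka ∩ Luca ∩ Beatriz: 10:00-10:30, 11:00-11:30, 12:30-14:00.
Chen ∩ Uma ∩ Emeka ∩ Luca ∩ Beatriz ∩ Imani: 10:00-10:30, 11:00-11:30, 12:30-14:00.
The longest is 12:30-14:00 at 90 minutes.

90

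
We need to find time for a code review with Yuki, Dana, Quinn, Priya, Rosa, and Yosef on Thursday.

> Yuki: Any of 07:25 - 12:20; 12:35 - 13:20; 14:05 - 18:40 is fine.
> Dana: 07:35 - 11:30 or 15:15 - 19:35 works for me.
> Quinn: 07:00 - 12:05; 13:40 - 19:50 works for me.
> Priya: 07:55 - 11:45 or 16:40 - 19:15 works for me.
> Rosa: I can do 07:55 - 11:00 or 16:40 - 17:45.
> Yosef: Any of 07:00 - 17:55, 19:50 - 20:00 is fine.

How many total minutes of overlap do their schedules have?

250

Yuki ∩ Dana: 07:35-11:30, 15:15-18:40.
Yuki ∩ Dana ∩ Quinn: 07:35-11:30, 15:15-18:40.
Yuki ∩ Dana ∩ Quinn ∩ Priya: 07:55-11:30, 16:40-18:40.
Yuki ∩ Dana ∩ Quinn ∩ Priya ∩ Rosa: 07:55-11:00, 16:40-17:45.
Yuki ∩ Dana ∩ Quinn ∩ Priya ∩ Rosa ∩ Yosef: 07:55-11:00, 16:40-17:45.
Summing the common windows: 185 + 65 = 250 minutes.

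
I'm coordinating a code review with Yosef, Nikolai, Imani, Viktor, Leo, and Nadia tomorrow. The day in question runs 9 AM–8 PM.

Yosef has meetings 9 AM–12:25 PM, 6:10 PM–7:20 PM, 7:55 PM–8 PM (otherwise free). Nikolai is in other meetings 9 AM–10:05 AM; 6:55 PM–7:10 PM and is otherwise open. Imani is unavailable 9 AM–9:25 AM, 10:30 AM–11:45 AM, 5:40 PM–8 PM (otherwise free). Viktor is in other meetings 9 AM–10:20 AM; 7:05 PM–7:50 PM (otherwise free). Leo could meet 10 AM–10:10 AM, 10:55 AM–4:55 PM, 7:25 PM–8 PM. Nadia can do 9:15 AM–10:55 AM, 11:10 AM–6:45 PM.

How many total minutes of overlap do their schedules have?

Yosef free: 12:25-18:10, 19:20-19:55 (invert busy blocks within the working day).
Nikolai free: 10:05-18:55, 19:10-20:00 (invert busy blocks within the working day).
Imani free: 09:25-10:30, 11:45-17:40 (invert busy blocks within the working day).
Viktor free: 10:20-19:05, 19:50-20:00 (invert busy blocks within the working day).
Leo free: 10:00-10:10, 10:55-16:55, 19:25-20:00.
Nadia free: 09:15-10:55, 11:10-18:45.
Yosef ∩ Nikolai: 12:25-18:10, 19:20-19:55.
Yosef ∩ Nikolai ∩ Imani: 12:25-17:40.
Yosef ∩ Nikolai ∩ Imani ∩ Viktor: 12:25-17:40.
Yosef ∩ Nikolai ∩ Imani ∩ Viktor ∩ Leo: 12:25-16:55.
Yosef ∩ Nikolai ∩ Imani ∩ Viktor ∩ Leo ∩ Nadia: 12:25-16:55.
That's a single block of 270 minutes.

270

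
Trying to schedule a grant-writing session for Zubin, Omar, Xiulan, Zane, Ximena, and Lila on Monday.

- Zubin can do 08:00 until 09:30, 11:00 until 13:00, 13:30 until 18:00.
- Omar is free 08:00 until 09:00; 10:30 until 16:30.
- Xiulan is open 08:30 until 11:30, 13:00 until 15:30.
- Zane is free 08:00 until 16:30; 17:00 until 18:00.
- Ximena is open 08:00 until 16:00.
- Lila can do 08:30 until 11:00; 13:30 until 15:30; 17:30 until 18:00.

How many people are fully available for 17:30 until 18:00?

Zubin, Zane, and Lila can make the full 17:30-18:00 slot — that's 3.

3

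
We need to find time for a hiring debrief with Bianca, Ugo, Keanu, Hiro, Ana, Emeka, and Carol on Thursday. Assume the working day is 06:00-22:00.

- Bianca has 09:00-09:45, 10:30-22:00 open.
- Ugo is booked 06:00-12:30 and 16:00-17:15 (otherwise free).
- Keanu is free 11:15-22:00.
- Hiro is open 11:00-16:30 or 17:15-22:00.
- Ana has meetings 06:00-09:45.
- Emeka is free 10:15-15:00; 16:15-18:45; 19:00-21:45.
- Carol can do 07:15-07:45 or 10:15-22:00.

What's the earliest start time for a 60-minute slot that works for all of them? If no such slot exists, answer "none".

12:30

Bianca free: 09:00-09:45, 10:30-22:00.
Ugo free: 12:30-16:00, 17:15-22:00 (invert busy blocks within the working day).
Keanu free: 11:15-22:00.
Hiro free: 11:00-16:30, 17:15-22:00.
Ana free: 09:45-22:00 (invert busy blocks within the working day).
Emeka free: 10:15-15:00, 16:15-18:45, 19:00-21:45.
Carol free: 07:15-07:45, 10:15-22:00.
Bianca ∩ Ugo: 12:30-16:00, 17:15-22:00.
Bianca ∩ Ugo ∩ Keanu: 12:30-16:00, 17:15-22:00.
Bianca ∩ Ugo ∩ Keanu ∩ Hiro: 12:30-16:00, 17:15-22:00.
Bianca ∩ Ugo ∩ Keanu ∩ Hiro ∩ Ana: 12:30-16:00, 17:15-22:00.
Bianca ∩ Ugo ∩ Keanu ∩ Hiro ∩ Ana ∩ Emeka: 12:30-15:00, 17:15-18:45, 19:00-21:45.
Bianca ∩ Ugo ∩ Keanu ∩ Hiro ∩ Ana ∩ Emeka ∩ Carol: 12:30-15:00, 17:15-18:45, 19:00-21:45.
The first common window of at least 60 minutes is 12:30-15:00, so the earliest start is 12:30.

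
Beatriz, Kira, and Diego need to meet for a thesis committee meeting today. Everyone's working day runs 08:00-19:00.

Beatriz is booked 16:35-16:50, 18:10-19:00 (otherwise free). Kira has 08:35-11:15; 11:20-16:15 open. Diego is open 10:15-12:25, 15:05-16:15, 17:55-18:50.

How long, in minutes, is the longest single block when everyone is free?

Beatriz free: 08:00-16:35, 16:50-18:10 (invert busy blocks within the working day).
Kira free: 08:35-11:15, 11:20-16:15.
Diego free: 10:15-12:25, 15:05-16:15, 17:55-18:50.
Beatriz ∩ Kira: 08:35-11:15, 11:20-16:15.
Beatriz ∩ Kira ∩ Diego: 10:15-11:15, 11:20-12:25, 15:05-16:15.
So the common availability across everyone is 10:15-11:15, 11:20-12:25, 15:05-16:15.
The longest is 15:05-16:15 at 70 minutes.

70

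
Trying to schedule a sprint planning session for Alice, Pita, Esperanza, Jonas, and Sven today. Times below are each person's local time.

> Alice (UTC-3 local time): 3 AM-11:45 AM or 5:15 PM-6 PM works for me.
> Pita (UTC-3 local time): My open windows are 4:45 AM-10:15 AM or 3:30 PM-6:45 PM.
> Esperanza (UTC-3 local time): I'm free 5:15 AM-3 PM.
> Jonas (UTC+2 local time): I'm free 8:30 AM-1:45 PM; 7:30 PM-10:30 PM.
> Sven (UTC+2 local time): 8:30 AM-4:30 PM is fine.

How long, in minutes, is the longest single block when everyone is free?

210

Alice in UTC: 06:00-14:45, 20:15-21:00 (add 3h to convert from UTC-3).
Pita in UTC: 07:45-13:15, 18:30-21:45 (add 3h to convert from UTC-3).
Esperanza in UTC: 08:15-18:00 (add 3h to convert from UTC-3).
Jonas in UTC: 06:30-11:45, 17:30-20:30 (subtract 2h to convert from UTC+2).
Sven in UTC: 06:30-14:30 (subtract 2h to convert from UTC+2).
Alice ∩ Pita: 07:45-13:15, 20:15-21:00.
Alice ∩ Pita ∩ Esperanza: 08:15-13:15.
Alice ∩ Pita ∩ Esperanza ∩ Jonas: 08:15-11:45.
Alice ∩ Pita ∩ Esperanza ∩ Jonas ∩ Sven: 08:15-11:45.
So the common availability across everyone is 08:15-11:45.
The longest is 08:15-11:45 at 210 minutes.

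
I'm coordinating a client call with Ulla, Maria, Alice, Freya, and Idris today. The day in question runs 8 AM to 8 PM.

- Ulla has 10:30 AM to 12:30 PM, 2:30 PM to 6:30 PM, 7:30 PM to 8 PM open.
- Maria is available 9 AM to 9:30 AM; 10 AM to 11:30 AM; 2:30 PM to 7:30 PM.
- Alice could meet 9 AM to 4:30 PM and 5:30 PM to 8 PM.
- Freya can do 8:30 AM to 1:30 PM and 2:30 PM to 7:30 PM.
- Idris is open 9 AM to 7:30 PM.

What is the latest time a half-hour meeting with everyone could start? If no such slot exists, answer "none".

18:00

Ulla ∩ Maria: 10:30-11:30, 14:30-18:30.
Ulla ∩ Maria ∩ Alice: 10:30-11:30, 14:30-16:30, 17:30-18:30.
Ulla ∩ Maria ∩ Alice ∩ Freya: 10:30-11:30, 14:30-16:30, 17:30-18:30.
Ulla ∩ Maria ∩ Alice ∩ Freya ∩ Idris: 10:30-11:30, 14:30-16:30, 17:30-18:30.
The last common window of at least 30 minutes is 17:30-18:30; a 30-minute meeting can start as late as 18:00 and still end by 18:30.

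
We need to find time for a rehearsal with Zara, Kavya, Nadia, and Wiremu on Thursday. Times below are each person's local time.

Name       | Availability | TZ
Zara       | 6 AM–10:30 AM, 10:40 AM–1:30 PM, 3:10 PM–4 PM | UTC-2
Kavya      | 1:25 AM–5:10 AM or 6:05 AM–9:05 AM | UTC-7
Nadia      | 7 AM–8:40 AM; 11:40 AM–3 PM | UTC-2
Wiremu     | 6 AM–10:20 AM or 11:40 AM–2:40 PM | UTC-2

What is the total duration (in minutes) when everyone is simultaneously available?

Zara in UTC: 08:00-12:30, 12:40-15:30, 17:10-18:00 (add 2h to convert from UTC-2).
Kavya in UTC: 08:25-12:10, 13:05-16:05 (add 7h to convert from UTC-7).
Nadia in UTC: 09:00-10:40, 13:40-17:00 (add 2h to convert from UTC-2).
Wiremu in UTC: 08:00-12:20, 13:40-16:40 (add 2h to convert from UTC-2).
Zara ∩ Kavya: 08:25-12:10, 13:05-15:30.
Zara ∩ Kavya ∩ Nadia: 09:00-10:40, 13:40-15:30.
Zara ∩ Kavya ∩ Nadia ∩ Wiremu: 09:00-10:40, 13:40-15:30.
So the common availability across everyone is 09:00-10:40, 13:40-15:30.
Summing the common windows: 100 + 110 = 210 minutes.

210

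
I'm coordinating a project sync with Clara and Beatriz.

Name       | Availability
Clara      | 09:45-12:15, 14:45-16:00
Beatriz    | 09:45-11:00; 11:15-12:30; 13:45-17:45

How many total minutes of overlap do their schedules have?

Clara ∩ Beatriz: 09:45-11:00, 11:15-12:15, 14:45-16:00.
Summing the common windows: 75 + 60 + 75 = 210 minutes.

210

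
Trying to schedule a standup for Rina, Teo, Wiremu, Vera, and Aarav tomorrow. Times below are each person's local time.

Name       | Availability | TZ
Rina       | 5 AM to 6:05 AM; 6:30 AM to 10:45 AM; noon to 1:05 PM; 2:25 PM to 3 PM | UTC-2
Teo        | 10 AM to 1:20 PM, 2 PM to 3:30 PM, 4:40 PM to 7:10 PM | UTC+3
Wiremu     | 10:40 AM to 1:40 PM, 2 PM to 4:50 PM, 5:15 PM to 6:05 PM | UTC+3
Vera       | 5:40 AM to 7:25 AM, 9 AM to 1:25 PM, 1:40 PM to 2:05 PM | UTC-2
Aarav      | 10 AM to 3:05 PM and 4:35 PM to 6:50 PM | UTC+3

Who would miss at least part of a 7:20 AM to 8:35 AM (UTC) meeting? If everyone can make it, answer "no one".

Rina, Vera, Wiremu

Rina in UTC: 07:00-08:05, 08:30-12:45, 14:00-15:05, 16:25-17:00 (add 2h to convert from UTC-2).
Teo in UTC: 07:00-10:20, 11:00-12:30, 13:40-16:10 (subtract 3h to convert from UTC+3).
Wiremu in UTC: 07:40-10:40, 11:00-13:50, 14:15-15:05 (subtract 3h to convert from UTC+3).
Vera in UTC: 07:40-09:25, 11:00-15:25, 15:40-16:05 (add 2h to convert from UTC-2).
Aarav in UTC: 07:00-12:05, 13:35-15:50 (subtract 3h to convert from UTC+3).
Rina: not fully free for 07:20-08:35. Teo: free for 07:20-08:35. Wiremu: not fully free for 07:20-08:35. Vera: not fully free for 07:20-08:35. Aarav: free for 07:20-08:35.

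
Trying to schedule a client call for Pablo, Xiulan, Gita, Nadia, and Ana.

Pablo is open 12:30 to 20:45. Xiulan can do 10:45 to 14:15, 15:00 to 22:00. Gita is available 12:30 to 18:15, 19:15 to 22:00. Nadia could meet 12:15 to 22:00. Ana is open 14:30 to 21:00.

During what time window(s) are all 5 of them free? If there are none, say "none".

Pablo ∩ Xiulan: 12:30-14:15, 15:00-20:45.
Pablo ∩ Xiulan ∩ Gita: 12:30-14:15, 15:00-18:15, 19:15-20:45.
Pablo ∩ Xiulan ∩ Gita ∩ Nadia: 12:30-14:15, 15:00-18:15, 19:15-20:45.
Pablo ∩ Xiulan ∩ Gita ∩ Nadia ∩ Ana: 15:00-18:15, 19:15-20:45.

15:00-18:15, 19:15-20:45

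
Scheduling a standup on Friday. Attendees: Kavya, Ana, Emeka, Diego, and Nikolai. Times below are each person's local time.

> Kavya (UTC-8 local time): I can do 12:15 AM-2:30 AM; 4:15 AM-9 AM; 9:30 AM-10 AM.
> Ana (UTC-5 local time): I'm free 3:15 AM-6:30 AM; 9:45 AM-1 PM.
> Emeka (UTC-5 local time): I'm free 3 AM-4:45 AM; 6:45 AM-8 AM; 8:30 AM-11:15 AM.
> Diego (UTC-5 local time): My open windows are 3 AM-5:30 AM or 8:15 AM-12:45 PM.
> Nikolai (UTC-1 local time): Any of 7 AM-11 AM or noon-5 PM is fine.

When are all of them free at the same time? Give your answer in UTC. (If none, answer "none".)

08:15-09:45, 14:45-16:15

Kavya in UTC: 08:15-10:30, 12:15-17:00, 17:30-18:00 (add 8h to convert from UTC-8).
Ana in UTC: 08:15-11:30, 14:45-18:00 (add 5h to convert from UTC-5).
Emeka in UTC: 08:00-09:45, 11:45-13:00, 13:30-16:15 (add 5h to convert from UTC-5).
Diego in UTC: 08:00-10:30, 13:15-17:45 (add 5h to convert from UTC-5).
Nikolai in UTC: 08:00-12:00, 13:00-18:00 (add 1h to convert from UTC-1).
Kavya ∩ Ana: 08:15-10:30, 14:45-17:00, 17:30-18:00.
Kavya ∩ Ana ∩ Emeka: 08:15-09:45, 14:45-16:15.
Kavya ∩ Ana ∩ Emeka ∩ Diego: 08:15-09:45, 14:45-16:15.
Kavya ∩ Ana ∩ Emeka ∩ Diego ∩ Nikolai: 08:15-09:45, 14:45-16:15.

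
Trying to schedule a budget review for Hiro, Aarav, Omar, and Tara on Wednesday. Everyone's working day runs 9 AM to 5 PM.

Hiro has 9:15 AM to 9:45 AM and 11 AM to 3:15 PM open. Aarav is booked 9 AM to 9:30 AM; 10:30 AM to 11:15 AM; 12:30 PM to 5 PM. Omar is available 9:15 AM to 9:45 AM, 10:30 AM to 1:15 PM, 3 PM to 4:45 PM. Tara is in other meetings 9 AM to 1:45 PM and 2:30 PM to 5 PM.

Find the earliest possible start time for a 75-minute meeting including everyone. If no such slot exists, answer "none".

none

Hiro free: 09:15-09:45, 11:00-15:15.
Aarav free: 09:30-10:30, 11:15-12:30 (invert busy blocks within the working day).
Omar free: 09:15-09:45, 10:30-13:15, 15:00-16:45.
Tara free: 13:45-14:30 (invert busy blocks within the working day).
Hiro ∩ Aarav: 09:30-09:45, 11:15-12:30.
Hiro ∩ Aarav ∩ Omar: 09:30-09:45, 11:15-12:30.
Hiro ∩ Aarav ∩ Omar ∩ Tara: ∅.
There is no time when everyone is free.
No common window is at least 75 minutes long.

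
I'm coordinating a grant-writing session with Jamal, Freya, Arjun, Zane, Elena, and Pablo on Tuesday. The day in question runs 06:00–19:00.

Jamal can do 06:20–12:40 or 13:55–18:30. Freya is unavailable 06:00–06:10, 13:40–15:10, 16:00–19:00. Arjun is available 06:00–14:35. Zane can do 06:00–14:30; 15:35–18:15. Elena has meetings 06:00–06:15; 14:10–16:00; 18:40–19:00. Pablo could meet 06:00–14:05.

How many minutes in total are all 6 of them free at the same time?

Jamal free: 06:20-12:40, 13:55-18:30.
Freya free: 06:10-13:40, 15:10-16:00 (invert busy blocks within the working day).
Arjun free: 06:00-14:35.
Zane free: 06:00-14:30, 15:35-18:15.
Elena free: 06:15-14:10, 16:00-18:40 (invert busy blocks within the working day).
Pablo free: 06:00-14:05.
Jamal ∩ Freya: 06:20-12:40, 15:10-16:00.
Jamal ∩ Freya ∩ Arjun: 06:20-12:40.
Jamal ∩ Freya ∩ Arjun ∩ Zane: 06:20-12:40.
Jamal ∩ Freya ∩ Arjun ∩ Zane ∩ Elena: 06:20-12:40.
Jamal ∩ Freya ∩ Arjun ∩ Zane ∩ Elena ∩ Pablo: 06:20-12:40.
So the common availability across everyone is 06:20-12:40.
That's a single block of 380 minutes.

380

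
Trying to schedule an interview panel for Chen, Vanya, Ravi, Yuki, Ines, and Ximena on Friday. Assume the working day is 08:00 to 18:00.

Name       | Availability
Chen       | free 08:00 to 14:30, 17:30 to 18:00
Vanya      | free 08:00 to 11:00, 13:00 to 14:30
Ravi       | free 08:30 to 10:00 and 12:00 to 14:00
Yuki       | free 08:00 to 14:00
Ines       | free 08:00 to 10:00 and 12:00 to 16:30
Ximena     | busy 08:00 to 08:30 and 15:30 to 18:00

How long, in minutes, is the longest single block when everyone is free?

Chen free: 08:00-14:30, 17:30-18:00.
Vanya free: 08:00-11:00, 13:00-14:30.
Ravi free: 08:30-10:00, 12:00-14:00.
Yuki free: 08:00-14:00.
Ines free: 08:00-10:00, 12:00-16:30.
Ximena free: 08:30-15:30 (invert busy blocks within the working day).
Chen ∩ Vanya: 08:00-11:00, 13:00-14:30.
Chen ∩ Vanya ∩ Ravi: 08:30-10:00, 13:00-14:00.
Chen ∩ Vanya ∩ Ravi ∩ Yuki: 08:30-10:00, 13:00-14:00.
Chen ∩ Vanya ∩ Ravi ∩ Yuki ∩ Ines: 08:30-10:00, 13:00-14:00.
Chen ∩ Vanya ∩ Ravi ∩ Yuki ∩ Ines ∩ Ximena: 08:30-10:00, 13:00-14:00.
So the common availability across everyone is 08:30-10:00, 13:00-14:00.
The longest is 08:30-10:00 at 90 minutes.

90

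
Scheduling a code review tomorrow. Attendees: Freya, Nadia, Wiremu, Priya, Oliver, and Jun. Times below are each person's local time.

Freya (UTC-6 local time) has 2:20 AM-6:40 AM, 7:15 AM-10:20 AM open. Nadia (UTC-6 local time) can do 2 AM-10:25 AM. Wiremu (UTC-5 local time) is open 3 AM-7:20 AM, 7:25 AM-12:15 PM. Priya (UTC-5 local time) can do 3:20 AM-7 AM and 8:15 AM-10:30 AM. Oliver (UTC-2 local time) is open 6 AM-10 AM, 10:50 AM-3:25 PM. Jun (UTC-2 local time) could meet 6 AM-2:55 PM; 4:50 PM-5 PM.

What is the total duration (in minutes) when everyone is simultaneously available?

355

Freya in UTC: 08:20-12:40, 13:15-16:20 (add 6h to convert from UTC-6).
Nadia in UTC: 08:00-16:25 (add 6h to convert from UTC-6).
Wiremu in UTC: 08:00-12:20, 12:25-17:15 (add 5h to convert from UTC-5).
Priya in UTC: 08:20-12:00, 13:15-15:30 (add 5h to convert from UTC-5).
Oliver in UTC: 08:00-12:00, 12:50-17:25 (add 2h to convert from UTC-2).
Jun in UTC: 08:00-16:55, 18:50-19:00 (add 2h to convert from UTC-2).
Freya ∩ Nadia: 08:20-12:40, 13:15-16:20.
Freya ∩ Nadia ∩ Wiremu: 08:20-12:20, 12:25-12:40, 13:15-16:20.
Freya ∩ Nadia ∩ Wiremu ∩ Priya: 08:20-12:00, 13:15-15:30.
Freya ∩ Nadia ∩ Wiremu ∩ Priya ∩ Oliver: 08:20-12:00, 13:15-15:30.
Freya ∩ Nadia ∩ Wiremu ∩ Priya ∩ Oliver ∩ Jun: 08:20-12:00, 13:15-15:30.
Those are the intersection windows.
Summing the common windows: 220 + 135 = 355 minutes.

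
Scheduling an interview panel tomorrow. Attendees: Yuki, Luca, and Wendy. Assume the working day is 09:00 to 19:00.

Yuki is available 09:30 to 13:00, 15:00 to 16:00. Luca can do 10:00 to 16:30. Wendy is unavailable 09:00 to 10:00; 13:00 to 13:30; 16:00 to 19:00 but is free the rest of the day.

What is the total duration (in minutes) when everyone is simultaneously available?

240

Yuki free: 09:30-13:00, 15:00-16:00.
Luca free: 10:00-16:30.
Wendy free: 10:00-13:00, 13:30-16:00 (invert busy blocks within the working day).
Yuki ∩ Luca: 10:00-13:00, 15:00-16:00.
Yuki ∩ Luca ∩ Wendy: 10:00-13:00, 15:00-16:00.
Summing the common windows: 180 + 60 = 240 minutes.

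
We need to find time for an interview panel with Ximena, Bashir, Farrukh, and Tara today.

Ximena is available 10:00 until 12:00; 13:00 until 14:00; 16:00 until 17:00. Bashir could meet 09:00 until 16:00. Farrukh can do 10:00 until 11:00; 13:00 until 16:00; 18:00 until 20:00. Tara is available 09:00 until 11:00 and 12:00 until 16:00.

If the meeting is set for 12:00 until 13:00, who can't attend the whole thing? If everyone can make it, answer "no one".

Farrukh, Ximena

Ximena: not fully free for 12:00-13:00. Bashir: free for 12:00-13:00. Farrukh: not fully free for 12:00-13:00. Tara: free for 12:00-13:00.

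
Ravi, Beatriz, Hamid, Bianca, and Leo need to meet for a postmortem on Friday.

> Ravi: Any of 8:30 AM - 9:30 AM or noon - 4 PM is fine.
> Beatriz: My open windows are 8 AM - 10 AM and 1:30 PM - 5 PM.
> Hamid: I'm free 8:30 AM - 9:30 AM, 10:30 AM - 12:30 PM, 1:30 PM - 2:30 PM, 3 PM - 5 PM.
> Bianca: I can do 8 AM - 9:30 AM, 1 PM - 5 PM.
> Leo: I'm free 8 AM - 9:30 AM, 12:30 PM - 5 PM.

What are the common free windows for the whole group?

Ravi ∩ Beatriz: 08:30-09:30, 13:30-16:00.
Ravi ∩ Beatriz ∩ Hamid: 08:30-09:30, 13:30-14:30, 15:00-16:00.
Ravi ∩ Beatriz ∩ Hamid ∩ Bianca: 08:30-09:30, 13:30-14:30, 15:00-16:00.
Ravi ∩ Beatriz ∩ Hamid ∩ Bianca ∩ Leo: 08:30-09:30, 13:30-14:30, 15:00-16:00.
So the common availability across everyone is 08:30-09:30, 13:30-14:30, 15:00-16:00.

08:30-09:30, 13:30-14:30, 15:00-16:00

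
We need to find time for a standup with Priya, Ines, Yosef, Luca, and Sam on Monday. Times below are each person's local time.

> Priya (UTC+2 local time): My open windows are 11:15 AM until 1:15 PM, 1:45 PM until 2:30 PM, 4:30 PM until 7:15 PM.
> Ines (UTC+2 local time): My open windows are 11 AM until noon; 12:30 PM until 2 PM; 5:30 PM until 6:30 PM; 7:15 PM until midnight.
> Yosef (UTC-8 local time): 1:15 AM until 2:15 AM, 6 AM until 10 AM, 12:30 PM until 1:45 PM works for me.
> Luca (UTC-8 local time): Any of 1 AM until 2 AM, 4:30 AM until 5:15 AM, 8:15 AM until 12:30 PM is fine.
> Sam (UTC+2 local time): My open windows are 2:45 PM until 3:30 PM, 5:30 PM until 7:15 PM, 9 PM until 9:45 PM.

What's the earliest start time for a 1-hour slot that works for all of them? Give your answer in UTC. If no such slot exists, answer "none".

none

Priya in UTC: 09:15-11:15, 11:45-12:30, 14:30-17:15 (subtract 2h to convert from UTC+2).
Ines in UTC: 09:00-10:00, 10:30-12:00, 15:30-16:30, 17:15-22:00 (subtract 2h to convert from UTC+2).
Yosef in UTC: 09:15-10:15, 14:00-18:00, 20:30-21:45 (add 8h to convert from UTC-8).
Luca in UTC: 09:00-10:00, 12:30-13:15, 16:15-20:30 (add 8h to convert from UTC-8).
Sam in UTC: 12:45-13:30, 15:30-17:15, 19:00-19:45 (subtract 2h to convert from UTC+2).
Priya ∩ Ines: 09:15-10:00, 10:30-11:15, 11:45-12:00, 15:30-16:30.
Priya ∩ Ines ∩ Yosef: 09:15-10:00, 15:30-16:30.
Priya ∩ Ines ∩ Yosef ∩ Luca: 09:15-10:00, 16:15-16:30.
Priya ∩ Ines ∩ Yosef ∩ Luca ∩ Sam: 16:15-16:30.
No common window is at least 60 minutes long.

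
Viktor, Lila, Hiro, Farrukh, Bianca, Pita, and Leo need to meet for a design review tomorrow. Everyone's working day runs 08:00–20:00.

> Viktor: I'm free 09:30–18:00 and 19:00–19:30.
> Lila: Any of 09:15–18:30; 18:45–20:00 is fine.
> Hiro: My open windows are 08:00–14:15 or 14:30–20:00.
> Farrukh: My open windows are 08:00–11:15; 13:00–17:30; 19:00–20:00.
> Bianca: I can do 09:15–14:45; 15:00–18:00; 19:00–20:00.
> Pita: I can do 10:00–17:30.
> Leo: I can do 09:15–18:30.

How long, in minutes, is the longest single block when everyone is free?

150

Viktor ∩ Lila: 09:30-18:00, 19:00-19:30.
Viktor ∩ Lila ∩ Hiro: 09:30-14:15, 14:30-18:00, 19:00-19:30.
Viktor ∩ Lila ∩ Hiro ∩ Farrukh: 09:30-11:15, 13:00-14:15, 14:30-17:30, 19:00-19:30.
Viktor ∩ Lila ∩ Hiro ∩ Farrukh ∩ Bianca: 09:30-11:15, 13:00-14:15, 14:30-14:45, 15:00-17:30, 19:00-19:30.
Viktor ∩ Lila ∩ Hiro ∩ Farrukh ∩ Bianca ∩ Pita: 10:00-11:15, 13:00-14:15, 14:30-14:45, 15:00-17:30.
Viktor ∩ Lila ∩ Hiro ∩ Farrukh ∩ Bianca ∩ Pita ∩ Leo: 10:00-11:15, 13:00-14:15, 14:30-14:45, 15:00-17:30.
The longest is 15:00-17:30 at 150 minutes.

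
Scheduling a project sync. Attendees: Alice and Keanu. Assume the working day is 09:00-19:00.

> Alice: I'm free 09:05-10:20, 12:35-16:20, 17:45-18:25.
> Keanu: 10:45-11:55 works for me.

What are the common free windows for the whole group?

none

Alice ∩ Keanu: ∅.
There is no time when everyone is free.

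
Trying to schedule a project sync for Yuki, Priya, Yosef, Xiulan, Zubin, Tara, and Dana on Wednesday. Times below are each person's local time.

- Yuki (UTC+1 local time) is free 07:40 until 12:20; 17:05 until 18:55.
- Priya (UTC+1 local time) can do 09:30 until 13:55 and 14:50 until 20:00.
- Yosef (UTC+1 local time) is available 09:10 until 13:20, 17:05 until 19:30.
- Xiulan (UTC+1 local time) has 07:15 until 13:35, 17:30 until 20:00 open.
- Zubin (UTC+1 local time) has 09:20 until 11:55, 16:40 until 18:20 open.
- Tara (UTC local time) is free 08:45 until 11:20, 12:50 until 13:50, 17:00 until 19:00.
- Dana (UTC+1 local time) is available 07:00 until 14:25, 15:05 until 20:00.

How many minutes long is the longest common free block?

130

Yuki in UTC: 06:40-11:20, 16:05-17:55 (subtract 1h to convert from UTC+1).
Priya in UTC: 08:30-12:55, 13:50-19:00 (subtract 1h to convert from UTC+1).
Yosef in UTC: 08:10-12:20, 16:05-18:30 (subtract 1h to convert from UTC+1).
Xiulan in UTC: 06:15-12:35, 16:30-19:00 (subtract 1h to convert from UTC+1).
Zubin in UTC: 08:20-10:55, 15:40-17:20 (subtract 1h to convert from UTC+1).
Tara in UTC: 08:45-11:20, 12:50-13:50, 17:00-19:00.
Dana in UTC: 06:00-13:25, 14:05-19:00 (subtract 1h to convert from UTC+1).
Yuki ∩ Priya: 08:30-11:20, 16:05-17:55.
Yuki ∩ Priya ∩ Yosef: 08:30-11:20, 16:05-17:55.
Yuki ∩ Priya ∩ Yosef ∩ Xiulan: 08:30-11:20, 16:30-17:55.
Yuki ∩ Priya ∩ Yosef ∩ Xiulan ∩ Zubin: 08:30-10:55, 16:30-17:20.
Yuki ∩ Priya ∩ Yosef ∩ Xiulan ∩ Zubin ∩ Tara: 08:45-10:55, 17:00-17:20.
Yuki ∩ Priya ∩ Yosef ∩ Xiulan ∩ Zubin ∩ Tara ∩ Dana: 08:45-10:55, 17:00-17:20.
Those are the intersection windows.
The longest is 08:45-10:55 at 130 minutes.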